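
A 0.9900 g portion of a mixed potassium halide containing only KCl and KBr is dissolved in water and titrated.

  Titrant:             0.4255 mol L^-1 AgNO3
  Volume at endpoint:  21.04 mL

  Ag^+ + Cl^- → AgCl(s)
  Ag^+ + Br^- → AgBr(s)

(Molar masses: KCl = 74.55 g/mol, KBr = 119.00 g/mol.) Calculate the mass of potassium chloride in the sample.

n(AgNO3) = 0.02104 × 0.4255 = 8.953 × 10^-3 mol
Let x = n(KCl), y = n(KBr).
Titrant: 1x + 1y = 8.953 × 10^-3;  mass: 74.55x + 119.00y = 0.9900
Solving, x = 1.695 × 10^-3 mol, y = 7.257 × 10^-3 mol
mass of KCl = 1.695 × 10^-3 × 74.55 = 0.1264 g

0.1264 g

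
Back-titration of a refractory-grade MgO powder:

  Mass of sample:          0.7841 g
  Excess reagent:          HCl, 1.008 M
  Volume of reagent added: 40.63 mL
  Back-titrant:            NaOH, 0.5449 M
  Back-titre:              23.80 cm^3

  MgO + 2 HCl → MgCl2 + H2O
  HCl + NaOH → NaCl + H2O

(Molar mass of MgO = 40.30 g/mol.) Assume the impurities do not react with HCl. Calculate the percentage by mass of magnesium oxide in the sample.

71.92 %

n(HCl) added = 0.04063 × 1.008 = 0.04096 mol
n(NaOH) used in back-titration = 0.02380 × 0.5449 = 0.01297 mol
n(HCl) left over = 0.01297 mol (1:1 ratio)
n(HCl) consumed by analyte = 0.04096 − 0.01297 = 0.02799 mol
From the 1:2 ratio, n(MgO) = 1/2 × 0.02799 = 0.01399 mol
mass of MgO = 0.01399 × 40.30 = 0.5639 g
% MgO = 0.5639 / 0.7841 × 100 = 71.92 %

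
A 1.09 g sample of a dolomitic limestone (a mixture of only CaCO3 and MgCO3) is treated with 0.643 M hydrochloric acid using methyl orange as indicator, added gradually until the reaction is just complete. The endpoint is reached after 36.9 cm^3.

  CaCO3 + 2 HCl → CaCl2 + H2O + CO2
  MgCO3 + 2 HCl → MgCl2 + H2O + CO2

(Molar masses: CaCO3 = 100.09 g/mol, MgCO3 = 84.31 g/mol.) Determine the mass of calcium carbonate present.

0.570 g

n(HCl) = 0.0369 × 0.643 = 0.0237 mol
Let x = n(CaCO3), y = n(MgCO3).
Titrant: 2x + 2y = 0.0237;  mass: 100.09x + 84.31y = 1.09
Solving, x = 5.69 × 10^-3 mol, y = 6.17 × 10^-3 mol
mass of CaCO3 = 5.69 × 10^-3 × 100.09 = 0.570 g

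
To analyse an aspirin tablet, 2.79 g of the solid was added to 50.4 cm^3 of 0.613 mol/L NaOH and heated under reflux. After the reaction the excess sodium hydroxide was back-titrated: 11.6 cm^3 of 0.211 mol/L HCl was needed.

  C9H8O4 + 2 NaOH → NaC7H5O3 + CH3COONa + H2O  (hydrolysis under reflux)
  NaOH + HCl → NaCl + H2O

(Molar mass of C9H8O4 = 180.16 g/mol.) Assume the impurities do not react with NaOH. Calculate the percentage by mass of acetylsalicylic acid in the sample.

91.8 %

n(NaOH) added = 0.0504 × 0.613 = 0.0309 mol
n(HCl) used in back-titration = 0.0116 × 0.211 = 2.45 × 10^-3 mol
n(NaOH) left over = 2.45 × 10^-3 mol (1:1 ratio)
n(NaOH) consumed by analyte = 0.0309 − 2.45 × 10^-3 = 0.0284 mol
From the 1:2 ratio, n(C9H8O4) = 1/2 × 0.0284 = 0.0142 mol
mass of C9H8O4 = 0.0142 × 180.16 = 2.56 g
% C9H8O4 = 2.56 / 2.79 × 100 = 91.8 %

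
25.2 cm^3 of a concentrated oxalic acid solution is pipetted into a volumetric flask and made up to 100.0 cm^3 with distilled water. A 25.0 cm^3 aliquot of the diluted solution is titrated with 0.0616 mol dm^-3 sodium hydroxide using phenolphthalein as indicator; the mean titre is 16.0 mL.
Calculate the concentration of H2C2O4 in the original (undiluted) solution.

H2C2O4 + 2 NaOH → Na2C2O4 + 2 H2O
n(NaOH) = 0.0160 × 0.0616 = 9.86 × 10^-4 mol
From the 1:2 ratio, n(H2C2O4) in the aliquot = 1/2 × 9.86 × 10^-4 = 4.93 × 10^-4 mol
[H2C2O4]_dilute = 4.93 × 10^-4 / 0.0250 = 0.0197 mol/L
Dilution factor = 100.0 / 25.2 = 3.968
[H2C2O4]_stock = 0.0197 × 3.968 = 0.0782 mol/L

0.0782 mol/L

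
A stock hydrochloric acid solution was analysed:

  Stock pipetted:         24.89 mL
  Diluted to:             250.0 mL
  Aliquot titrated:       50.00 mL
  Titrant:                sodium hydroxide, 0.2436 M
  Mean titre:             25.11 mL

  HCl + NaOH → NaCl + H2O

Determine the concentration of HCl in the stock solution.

n(NaOH) = 0.02511 × 0.2436 = 6.117 × 10^-3 mol
n(HCl) in the aliquot = 6.117 × 10^-3 mol (1:1 ratio)
[HCl]_dilute = 6.117 × 10^-3 / 0.05000 = 0.1223 mol/L
Dilution factor = 250.0 / 24.89 = 10.04
[HCl]_stock = 0.1223 × 10.04 = 1.229 mol/L

1.229 M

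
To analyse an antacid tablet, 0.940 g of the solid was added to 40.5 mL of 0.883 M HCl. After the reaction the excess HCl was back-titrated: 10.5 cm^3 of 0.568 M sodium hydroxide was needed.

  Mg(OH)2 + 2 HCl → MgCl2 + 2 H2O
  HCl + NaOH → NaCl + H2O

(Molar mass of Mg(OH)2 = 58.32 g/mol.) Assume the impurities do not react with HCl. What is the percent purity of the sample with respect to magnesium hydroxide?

92.4 %

n(HCl) added = 0.0405 × 0.883 = 0.0358 mol
n(NaOH) used in back-titration = 0.0105 × 0.568 = 5.96 × 10^-3 mol
n(HCl) left over = 5.96 × 10^-3 mol (1:1 ratio)
n(HCl) consumed by analyte = 0.0358 − 5.96 × 10^-3 = 0.0298 mol
From the 1:2 ratio, n(Mg(OH)2) = 1/2 × 0.0298 = 0.0149 mol
mass of Mg(OH)2 = 0.0149 × 58.32 = 0.869 g
% Mg(OH)2 = 0.869 / 0.940 × 100 = 92.4 %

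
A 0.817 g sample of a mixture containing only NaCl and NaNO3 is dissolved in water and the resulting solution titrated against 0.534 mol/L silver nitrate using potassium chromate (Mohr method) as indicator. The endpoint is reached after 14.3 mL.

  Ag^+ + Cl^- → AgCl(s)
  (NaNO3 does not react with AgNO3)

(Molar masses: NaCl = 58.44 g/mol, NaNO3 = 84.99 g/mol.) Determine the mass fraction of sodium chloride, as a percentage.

54.6 %

n(AgNO3) = 0.0143 × 0.534 = 7.64 × 10^-3 mol
Let x = n(NaCl), y = n(NaNO3).
Titrant: 1x = 7.64 × 10^-3;  mass: 58.44x + 84.99y = 0.817
Solving, x = 7.64 × 10^-3 mol, y = 4.36 × 10^-3 mol
mass of NaCl = 7.64 × 10^-3 × 58.44 = 0.446 g
% NaCl = 0.446 / 0.817 × 100 = 54.6 %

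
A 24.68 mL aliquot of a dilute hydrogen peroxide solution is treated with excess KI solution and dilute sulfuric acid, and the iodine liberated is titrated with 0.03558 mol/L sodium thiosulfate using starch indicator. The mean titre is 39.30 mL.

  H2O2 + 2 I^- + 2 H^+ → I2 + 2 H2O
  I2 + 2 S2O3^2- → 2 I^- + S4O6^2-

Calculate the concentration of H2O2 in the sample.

0.02833 mol/L

n(S2O3^2-) = 0.03930 × 0.03558 = 1.398 × 10^-3 mol
n(I2) = n(S2O3^2-)/2 = 6.991 × 10^-4 mol
n(H2O2) in the aliquot = 6.991 × 10^-4 mol (1:1 ratio)
[H2O2] = 6.991 × 10^-4 / 0.02468 = 0.02833 mol/L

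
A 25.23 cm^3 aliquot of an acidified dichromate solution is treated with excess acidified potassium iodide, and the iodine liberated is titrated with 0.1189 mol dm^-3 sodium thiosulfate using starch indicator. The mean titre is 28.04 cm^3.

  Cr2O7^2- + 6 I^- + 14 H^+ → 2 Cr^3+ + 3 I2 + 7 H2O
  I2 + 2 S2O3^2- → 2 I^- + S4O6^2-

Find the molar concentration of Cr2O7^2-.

0.02202 mol/L

n(S2O3^2-) = 0.02804 × 0.1189 = 3.334 × 10^-3 mol
n(I2) = n(S2O3^2-)/2 = 1.667 × 10^-3 mol
From the 1:3 ratio, n(Cr2O7^2-) in the aliquot = 1/3 × 1.667 × 10^-3 = 5.557 × 10^-4 mol
[Cr2O7^2-] = 5.557 × 10^-4 / 0.02523 = 0.02202 mol/L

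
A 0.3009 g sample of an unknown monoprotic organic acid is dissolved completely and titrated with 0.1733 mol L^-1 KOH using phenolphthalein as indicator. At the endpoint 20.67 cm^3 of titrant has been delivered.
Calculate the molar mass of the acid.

84.00 g/mol

n(KOH) = 0.02067 L × 0.1733 mol/L = 3.582 × 10^-3 mol
n(HA) = 3.582 × 10^-3 mol (1:1 ratio)
M = m / n = 0.3009 g / 3.582 × 10^-3 mol = 84.00 g/mol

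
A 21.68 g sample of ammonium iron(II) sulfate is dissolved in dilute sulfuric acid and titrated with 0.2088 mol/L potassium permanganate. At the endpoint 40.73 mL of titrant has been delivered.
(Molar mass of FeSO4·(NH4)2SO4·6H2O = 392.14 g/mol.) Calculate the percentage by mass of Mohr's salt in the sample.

MnO4^- + 5 Fe^2+ + 8 H^+ → Mn^2+ + 5 Fe^3+ + 4 H2O
n(KMnO4) = 0.04073 L × 0.2088 mol/L = 8.504 × 10^-3 mol
From the 5:1 ratio, n(FeSO4·(NH4)2SO4·6H2O) = 5/1 × 8.504 × 10^-3 = 0.04252 mol
mass of FeSO4·(NH4)2SO4·6H2O = 0.04252 × 392.14 g/mol = 16.67 g
% FeSO4·(NH4)2SO4·6H2O = 16.67 / 21.68 × 100 = 76.91 %

76.91 %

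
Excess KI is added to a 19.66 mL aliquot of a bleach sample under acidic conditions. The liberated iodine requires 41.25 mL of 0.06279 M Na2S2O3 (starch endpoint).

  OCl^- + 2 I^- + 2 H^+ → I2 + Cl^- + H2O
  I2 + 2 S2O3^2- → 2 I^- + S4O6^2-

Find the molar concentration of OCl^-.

n(S2O3^2-) = 0.04125 × 0.06279 = 2.590 × 10^-3 mol
n(I2) = n(S2O3^2-)/2 = 1.295 × 10^-3 mol
n(OCl^-) in the aliquot = 1.295 × 10^-3 mol (1:1 ratio)
[OCl^-] = 1.295 × 10^-3 / 0.01966 = 0.06587 mol/L

0.06587 M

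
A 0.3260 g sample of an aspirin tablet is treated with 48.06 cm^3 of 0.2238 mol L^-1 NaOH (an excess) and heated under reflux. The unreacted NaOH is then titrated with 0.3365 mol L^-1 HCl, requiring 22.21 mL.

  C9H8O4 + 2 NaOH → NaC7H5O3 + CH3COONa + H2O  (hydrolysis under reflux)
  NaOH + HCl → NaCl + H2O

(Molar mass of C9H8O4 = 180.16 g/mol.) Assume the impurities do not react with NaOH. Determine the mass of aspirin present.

n(NaOH) added = 0.04806 × 0.2238 = 0.01076 mol
n(HCl) used in back-titration = 0.02221 × 0.3365 = 7.474 × 10^-3 mol
n(NaOH) left over = 7.474 × 10^-3 mol (1:1 ratio)
n(NaOH) consumed by analyte = 0.01076 − 7.474 × 10^-3 = 3.282 × 10^-3 mol
From the 1:2 ratio, n(C9H8O4) = 1/2 × 3.282 × 10^-3 = 1.641 × 10^-3 mol
mass of C9H8O4 = 1.641 × 10^-3 × 180.16 = 0.2957 g

0.2957 g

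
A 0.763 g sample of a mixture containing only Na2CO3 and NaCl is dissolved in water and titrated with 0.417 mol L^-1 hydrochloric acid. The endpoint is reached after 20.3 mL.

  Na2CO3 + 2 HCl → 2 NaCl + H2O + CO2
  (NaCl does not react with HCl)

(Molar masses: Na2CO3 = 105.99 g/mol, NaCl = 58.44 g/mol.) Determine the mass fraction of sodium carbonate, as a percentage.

n(HCl) = 0.0203 × 0.417 = 8.47 × 10^-3 mol
Let x = n(Na2CO3), y = n(NaCl).
Titrant: 2x = 8.47 × 10^-3;  mass: 105.99x + 58.44y = 0.763
Solving, x = 4.23 × 10^-3 mol, y = 5.38 × 10^-3 mol
mass of Na2CO3 = 4.23 × 10^-3 × 105.99 = 0.449 g
% Na2CO3 = 0.449 / 0.763 × 100 = 58.8 %

58.8 %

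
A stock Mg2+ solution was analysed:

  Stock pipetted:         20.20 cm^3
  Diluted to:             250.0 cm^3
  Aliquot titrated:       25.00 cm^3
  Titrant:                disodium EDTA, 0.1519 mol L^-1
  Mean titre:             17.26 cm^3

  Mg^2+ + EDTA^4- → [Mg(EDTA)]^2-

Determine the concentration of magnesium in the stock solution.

n(EDTA) = 0.01726 × 0.1519 = 2.622 × 10^-3 mol
n(Mg2+) in the aliquot = 2.622 × 10^-3 mol (1:1 ratio)
[Mg2+]_dilute = 2.622 × 10^-3 / 0.02500 = 0.1049 mol/L
Dilution factor = 250.0 / 20.20 = 12.38
[Mg2+]_stock = 0.1049 × 12.38 = 1.298 mol/L

1.298 mol/L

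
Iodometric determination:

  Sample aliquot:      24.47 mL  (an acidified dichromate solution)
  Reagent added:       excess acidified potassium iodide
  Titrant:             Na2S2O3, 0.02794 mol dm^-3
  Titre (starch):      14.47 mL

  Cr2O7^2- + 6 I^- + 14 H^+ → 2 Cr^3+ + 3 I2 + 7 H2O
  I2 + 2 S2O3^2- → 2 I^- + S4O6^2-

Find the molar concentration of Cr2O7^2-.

n(S2O3^2-) = 0.01447 × 0.02794 = 4.043 × 10^-4 mol
n(I2) = n(S2O3^2-)/2 = 2.021 × 10^-4 mol
From the 1:3 ratio, n(Cr2O7^2-) in the aliquot = 1/3 × 2.021 × 10^-4 = 6.738 × 10^-5 mol
[Cr2O7^2-] = 6.738 × 10^-5 / 0.02447 = 0.002754 mol/L

0.002754 mol/L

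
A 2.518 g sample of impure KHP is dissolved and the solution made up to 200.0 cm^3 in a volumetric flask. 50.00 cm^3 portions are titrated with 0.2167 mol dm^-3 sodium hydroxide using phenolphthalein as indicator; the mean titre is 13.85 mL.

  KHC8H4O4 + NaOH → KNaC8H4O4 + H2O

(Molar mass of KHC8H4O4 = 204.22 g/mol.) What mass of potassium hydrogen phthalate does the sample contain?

2.452 g

n(NaOH) per titration = 0.01385 × 0.2167 = 3.001 × 10^-3 mol
n(KHC8H4O4) in each aliquot = 3.001 × 10^-3 mol (1:1 ratio)
n(KHC8H4O4) in the whole flask = 3.001 × 10^-3 × 200.0/50.00 = 0.01201 mol
mass of KHC8H4O4 = 0.01201 × 204.22 = 2.452 g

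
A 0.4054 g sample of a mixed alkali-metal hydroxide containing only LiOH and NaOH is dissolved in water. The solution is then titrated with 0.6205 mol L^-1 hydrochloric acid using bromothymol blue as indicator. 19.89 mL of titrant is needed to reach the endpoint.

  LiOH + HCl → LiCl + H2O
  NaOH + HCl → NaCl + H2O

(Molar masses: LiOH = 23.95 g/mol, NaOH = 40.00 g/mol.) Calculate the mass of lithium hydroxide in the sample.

0.1317 g

n(HCl) = 0.01989 × 0.6205 = 0.01234 mol
Let x = n(LiOH), y = n(NaOH).
Titrant: 1x + 1y = 0.01234;  mass: 23.95x + 40.00y = 0.4054
Solving, x = 5.500 × 10^-3 mol, y = 6.842 × 10^-3 mol
mass of LiOH = 5.500 × 10^-3 × 23.95 = 0.1317 g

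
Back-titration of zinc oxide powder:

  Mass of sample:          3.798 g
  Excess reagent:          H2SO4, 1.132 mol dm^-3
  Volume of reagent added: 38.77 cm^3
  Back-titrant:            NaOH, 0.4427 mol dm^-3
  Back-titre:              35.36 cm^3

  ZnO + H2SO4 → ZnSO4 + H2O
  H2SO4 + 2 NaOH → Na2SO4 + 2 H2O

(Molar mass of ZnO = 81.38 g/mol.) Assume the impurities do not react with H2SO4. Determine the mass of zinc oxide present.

n(H2SO4) added = 0.03877 × 1.132 = 0.04389 mol
n(NaOH) used in back-titration = 0.03536 × 0.4427 = 0.01565 mol
From the 1:2 ratio, n(H2SO4) left over = 1/2 × 0.01565 = 7.827 × 10^-3 mol
n(H2SO4) consumed by analyte = 0.04389 − 7.827 × 10^-3 = 0.03606 mol
n(ZnO) = 0.03606 mol (1:1 ratio)
mass of ZnO = 0.03606 × 81.38 = 2.935 g

2.935 g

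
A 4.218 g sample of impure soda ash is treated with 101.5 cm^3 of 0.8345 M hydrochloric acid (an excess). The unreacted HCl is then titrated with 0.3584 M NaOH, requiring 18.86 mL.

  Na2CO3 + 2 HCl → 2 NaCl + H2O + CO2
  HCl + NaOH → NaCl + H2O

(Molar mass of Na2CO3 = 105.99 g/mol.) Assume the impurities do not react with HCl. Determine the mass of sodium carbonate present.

n(HCl) added = 0.1015 × 0.8345 = 0.08470 mol
n(NaOH) used in back-titration = 0.01886 × 0.3584 = 6.759 × 10^-3 mol
n(HCl) left over = 6.759 × 10^-3 mol (1:1 ratio)
n(HCl) consumed by analyte = 0.08470 − 6.759 × 10^-3 = 0.07794 mol
From the 1:2 ratio, n(Na2CO3) = 1/2 × 0.07794 = 0.03897 mol
mass of Na2CO3 = 0.03897 × 105.99 = 4.131 g

4.131 g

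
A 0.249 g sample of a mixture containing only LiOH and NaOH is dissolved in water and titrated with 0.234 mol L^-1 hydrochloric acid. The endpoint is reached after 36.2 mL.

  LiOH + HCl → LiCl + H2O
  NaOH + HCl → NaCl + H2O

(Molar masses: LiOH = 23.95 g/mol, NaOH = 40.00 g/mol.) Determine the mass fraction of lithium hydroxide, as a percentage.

53.8 %

n(HCl) = 0.0362 × 0.234 = 8.47 × 10^-3 mol
Let x = n(LiOH), y = n(NaOH).
Titrant: 1x + 1y = 8.47 × 10^-3;  mass: 23.95x + 40.00y = 0.249
Solving, x = 5.60 × 10^-3 mol, y = 2.87 × 10^-3 mol
mass of LiOH = 5.60 × 10^-3 × 23.95 = 0.134 g
% LiOH = 0.134 / 0.249 × 100 = 53.8 %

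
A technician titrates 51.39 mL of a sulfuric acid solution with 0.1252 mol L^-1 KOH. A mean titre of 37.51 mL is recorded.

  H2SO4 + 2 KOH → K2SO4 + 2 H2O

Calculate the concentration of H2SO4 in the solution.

0.04569 mol/L

n(KOH) = 0.03751 L × 0.1252 mol/L = 4.696 × 10^-3 mol
From the 1:2 mole ratio, n(H2SO4) = 1/2 × 4.696 × 10^-3 = 2.348 × 10^-3 mol
[H2SO4] = 2.348 × 10^-3 mol / 0.05139 L = 0.04569 mol/L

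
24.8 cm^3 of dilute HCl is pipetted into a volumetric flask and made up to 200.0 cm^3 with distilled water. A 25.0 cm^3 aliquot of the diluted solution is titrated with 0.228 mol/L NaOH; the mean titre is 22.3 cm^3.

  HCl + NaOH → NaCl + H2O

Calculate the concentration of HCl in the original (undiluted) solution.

1.64 mol/L

n(NaOH) = 0.0223 × 0.228 = 5.08 × 10^-3 mol
n(HCl) in the aliquot = 5.08 × 10^-3 mol (1:1 ratio)
[HCl]_dilute = 5.08 × 10^-3 / 0.0250 = 0.203 mol/L
Dilution factor = 200.0 / 24.8 = 8.065
[HCl]_stock = 0.203 × 8.065 = 1.64 mol/L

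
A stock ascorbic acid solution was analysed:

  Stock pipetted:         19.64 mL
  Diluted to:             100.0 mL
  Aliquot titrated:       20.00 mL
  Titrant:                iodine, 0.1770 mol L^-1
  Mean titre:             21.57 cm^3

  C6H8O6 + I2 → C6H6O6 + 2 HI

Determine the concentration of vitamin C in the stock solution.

0.9720 mol/L

n(I2) = 0.02157 × 0.1770 = 3.818 × 10^-3 mol
n(C6H8O6) in the aliquot = 3.818 × 10^-3 mol (1:1 ratio)
[C6H8O6]_dilute = 3.818 × 10^-3 / 0.02000 = 0.1909 mol/L
Dilution factor = 100.0 / 19.64 = 5.092
[C6H8O6]_stock = 0.1909 × 5.092 = 0.9720 mol/L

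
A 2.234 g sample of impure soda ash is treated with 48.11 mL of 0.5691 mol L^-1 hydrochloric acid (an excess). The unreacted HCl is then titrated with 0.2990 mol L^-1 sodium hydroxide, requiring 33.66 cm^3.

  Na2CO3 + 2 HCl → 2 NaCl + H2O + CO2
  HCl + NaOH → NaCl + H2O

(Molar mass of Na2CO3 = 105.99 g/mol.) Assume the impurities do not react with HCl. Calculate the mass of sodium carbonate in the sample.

0.9176 g

n(HCl) added = 0.04811 × 0.5691 = 0.02738 mol
n(NaOH) used in back-titration = 0.03366 × 0.2990 = 0.01006 mol
n(HCl) left over = 0.01006 mol (1:1 ratio)
n(HCl) consumed by analyte = 0.02738 − 0.01006 = 0.01732 mol
From the 1:2 ratio, n(Na2CO3) = 1/2 × 0.01732 = 8.658 × 10^-3 mol
mass of Na2CO3 = 8.658 × 10^-3 × 105.99 = 0.9176 g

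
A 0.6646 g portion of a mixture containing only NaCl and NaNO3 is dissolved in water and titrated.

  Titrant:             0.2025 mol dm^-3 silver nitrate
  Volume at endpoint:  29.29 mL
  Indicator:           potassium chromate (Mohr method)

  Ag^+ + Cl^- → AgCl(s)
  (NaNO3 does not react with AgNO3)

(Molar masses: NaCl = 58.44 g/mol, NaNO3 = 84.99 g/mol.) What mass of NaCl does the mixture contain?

n(AgNO3) = 0.02929 × 0.2025 = 5.931 × 10^-3 mol
Let x = n(NaCl), y = n(NaNO3).
Titrant: 1x = 5.931 × 10^-3;  mass: 58.44x + 84.99y = 0.6646
Solving, x = 5.931 × 10^-3 mol, y = 3.741 × 10^-3 mol
mass of NaCl = 5.931 × 10^-3 × 58.44 = 0.3466 g

0.3466 g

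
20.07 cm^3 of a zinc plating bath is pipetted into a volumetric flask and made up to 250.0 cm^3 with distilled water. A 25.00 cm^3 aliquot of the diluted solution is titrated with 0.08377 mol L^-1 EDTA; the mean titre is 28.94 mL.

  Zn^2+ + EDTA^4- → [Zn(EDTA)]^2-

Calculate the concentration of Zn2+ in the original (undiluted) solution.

n(EDTA) = 0.02894 × 0.08377 = 2.424 × 10^-3 mol
n(Zn2+) in the aliquot = 2.424 × 10^-3 mol (1:1 ratio)
[Zn2+]_dilute = 2.424 × 10^-3 / 0.02500 = 0.09697 mol/L
Dilution factor = 250.0 / 20.07 = 12.46
[Zn2+]_stock = 0.09697 × 12.46 = 1.208 mol/L

1.208 mol/L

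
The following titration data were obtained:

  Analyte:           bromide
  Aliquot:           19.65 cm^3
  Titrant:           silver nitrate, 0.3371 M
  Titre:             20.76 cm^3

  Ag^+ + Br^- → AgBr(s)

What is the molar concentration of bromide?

n(AgNO3) = 0.02076 L × 0.3371 mol/L = 6.998 × 10^-3 mol
n(Br-) = 6.998 × 10^-3 mol (1:1 mole ratio)
[Br-] = 6.998 × 10^-3 mol / 0.01965 L = 0.3561 mol/L

0.3561 M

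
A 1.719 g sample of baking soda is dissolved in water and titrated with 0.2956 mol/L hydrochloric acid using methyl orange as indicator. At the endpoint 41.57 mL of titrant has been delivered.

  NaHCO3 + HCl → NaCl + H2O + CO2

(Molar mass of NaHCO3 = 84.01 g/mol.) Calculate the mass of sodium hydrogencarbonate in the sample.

n(HCl) = 0.04157 L × 0.2956 mol/L = 0.01229 mol
n(NaHCO3) = 0.01229 mol (1:1 ratio)
mass of NaHCO3 = 0.01229 × 84.01 g/mol = 1.032 g

1.032 g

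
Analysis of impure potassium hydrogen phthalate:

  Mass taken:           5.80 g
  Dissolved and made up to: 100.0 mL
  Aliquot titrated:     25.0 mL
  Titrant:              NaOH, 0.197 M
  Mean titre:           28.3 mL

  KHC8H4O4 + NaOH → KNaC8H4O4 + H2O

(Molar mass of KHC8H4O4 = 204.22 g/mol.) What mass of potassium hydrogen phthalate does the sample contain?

4.55 g

n(NaOH) per titration = 0.0283 × 0.197 = 5.58 × 10^-3 mol
n(KHC8H4O4) in each aliquot = 5.58 × 10^-3 mol (1:1 ratio)
n(KHC8H4O4) in the whole flask = 5.58 × 10^-3 × 100.0/25.0 = 0.0223 mol
mass of KHC8H4O4 = 0.0223 × 204.22 = 4.55 g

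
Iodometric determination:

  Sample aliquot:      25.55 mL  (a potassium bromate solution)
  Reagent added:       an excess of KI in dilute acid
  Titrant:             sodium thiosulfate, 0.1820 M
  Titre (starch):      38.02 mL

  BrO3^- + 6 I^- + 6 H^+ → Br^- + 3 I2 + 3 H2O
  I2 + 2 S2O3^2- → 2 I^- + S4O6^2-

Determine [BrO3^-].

n(S2O3^2-) = 0.03802 × 0.1820 = 6.920 × 10^-3 mol
n(I2) = n(S2O3^2-)/2 = 3.460 × 10^-3 mol
From the 1:3 ratio, n(BrO3^-) in the aliquot = 1/3 × 3.460 × 10^-3 = 1.153 × 10^-3 mol
[BrO3^-] = 1.153 × 10^-3 / 0.02555 = 0.04514 mol/L

0.04514 M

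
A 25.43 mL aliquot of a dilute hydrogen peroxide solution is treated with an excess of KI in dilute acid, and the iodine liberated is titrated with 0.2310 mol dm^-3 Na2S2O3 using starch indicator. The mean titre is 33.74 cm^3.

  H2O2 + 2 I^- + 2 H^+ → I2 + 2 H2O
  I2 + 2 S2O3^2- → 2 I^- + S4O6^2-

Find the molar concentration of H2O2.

n(S2O3^2-) = 0.03374 × 0.2310 = 7.794 × 10^-3 mol
n(I2) = n(S2O3^2-)/2 = 3.897 × 10^-3 mol
n(H2O2) in the aliquot = 3.897 × 10^-3 mol (1:1 ratio)
[H2O2] = 3.897 × 10^-3 / 0.02543 = 0.1532 mol/L

0.1532 mol/L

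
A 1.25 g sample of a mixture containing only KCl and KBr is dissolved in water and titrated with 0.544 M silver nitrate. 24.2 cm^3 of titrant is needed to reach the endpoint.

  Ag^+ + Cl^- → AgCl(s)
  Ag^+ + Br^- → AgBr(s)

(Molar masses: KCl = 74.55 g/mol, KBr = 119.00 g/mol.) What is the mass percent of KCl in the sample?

42.5 %

n(AgNO3) = 0.0242 × 0.544 = 0.0132 mol
Let x = n(KCl), y = n(KBr).
Titrant: 1x + 1y = 0.0132;  mass: 74.55x + 119.00y = 1.25
Solving, x = 7.12 × 10^-3 mol, y = 6.04 × 10^-3 mol
mass of KCl = 7.12 × 10^-3 × 74.55 = 0.531 g
% KCl = 0.531 / 1.25 × 100 = 42.5 %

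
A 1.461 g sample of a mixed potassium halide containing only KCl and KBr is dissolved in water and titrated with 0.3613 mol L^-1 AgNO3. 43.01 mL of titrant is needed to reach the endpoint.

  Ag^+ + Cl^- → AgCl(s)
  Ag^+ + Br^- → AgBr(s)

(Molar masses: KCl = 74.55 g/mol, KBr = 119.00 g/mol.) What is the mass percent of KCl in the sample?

44.56 %

n(AgNO3) = 0.04301 × 0.3613 = 0.01554 mol
Let x = n(KCl), y = n(KBr).
Titrant: 1x + 1y = 0.01554;  mass: 74.55x + 119.00y = 1.461
Solving, x = 8.733 × 10^-3 mol, y = 6.806 × 10^-3 mol
mass of KCl = 8.733 × 10^-3 × 74.55 = 0.6511 g
% KCl = 0.6511 / 1.461 × 100 = 44.56 %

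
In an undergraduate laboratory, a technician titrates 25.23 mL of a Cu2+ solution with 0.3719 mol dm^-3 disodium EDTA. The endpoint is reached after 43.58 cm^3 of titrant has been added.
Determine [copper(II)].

0.6424 mol/L

Cu^2+ + EDTA^4- → [Cu(EDTA)]^2-
n(EDTA) = 0.04358 L × 0.3719 mol/L = 0.01621 mol
n(Cu2+) = 0.01621 mol (1:1 mole ratio)
[Cu2+] = 0.01621 mol / 0.02523 L = 0.6424 mol/L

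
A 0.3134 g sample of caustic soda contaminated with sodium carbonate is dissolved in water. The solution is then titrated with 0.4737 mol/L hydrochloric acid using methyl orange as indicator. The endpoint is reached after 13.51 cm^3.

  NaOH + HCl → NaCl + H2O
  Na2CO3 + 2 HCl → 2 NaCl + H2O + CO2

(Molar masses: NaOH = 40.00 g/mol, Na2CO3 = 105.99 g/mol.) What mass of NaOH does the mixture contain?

0.07927 g

n(HCl) = 0.01351 × 0.4737 = 6.400 × 10^-3 mol
Let x = n(NaOH), y = n(Na2CO3).
Titrant: 1x + 2y = 6.400 × 10^-3;  mass: 40.00x + 105.99y = 0.3134
Solving, x = 1.982 × 10^-3 mol, y = 2.209 × 10^-3 mol
mass of NaOH = 1.982 × 10^-3 × 40.00 = 0.07927 g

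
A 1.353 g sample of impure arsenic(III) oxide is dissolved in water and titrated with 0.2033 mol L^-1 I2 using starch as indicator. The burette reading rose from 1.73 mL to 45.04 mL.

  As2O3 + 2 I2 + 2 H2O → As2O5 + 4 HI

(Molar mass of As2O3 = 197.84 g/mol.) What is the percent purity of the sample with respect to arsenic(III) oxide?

64.37 %

n(I2) = 0.04331 L × 0.2033 mol/L = 8.805 × 10^-3 mol
From the 1:2 ratio, n(As2O3) = 1/2 × 8.805 × 10^-3 = 4.402 × 10^-3 mol
mass of As2O3 = 4.402 × 10^-3 × 197.84 g/mol = 0.8710 g
% As2O3 = 0.8710 / 1.353 × 100 = 64.37 %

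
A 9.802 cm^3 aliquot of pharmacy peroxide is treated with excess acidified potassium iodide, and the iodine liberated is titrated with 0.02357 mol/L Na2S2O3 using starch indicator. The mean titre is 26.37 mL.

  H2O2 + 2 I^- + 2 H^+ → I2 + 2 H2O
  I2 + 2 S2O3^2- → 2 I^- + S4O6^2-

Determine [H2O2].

n(S2O3^2-) = 0.02637 × 0.02357 = 6.215 × 10^-4 mol
n(I2) = n(S2O3^2-)/2 = 3.108 × 10^-4 mol
n(H2O2) in the aliquot = 3.108 × 10^-4 mol (1:1 ratio)
[H2O2] = 3.108 × 10^-4 / 0.009802 = 0.03170 mol/L

0.03170 mol/L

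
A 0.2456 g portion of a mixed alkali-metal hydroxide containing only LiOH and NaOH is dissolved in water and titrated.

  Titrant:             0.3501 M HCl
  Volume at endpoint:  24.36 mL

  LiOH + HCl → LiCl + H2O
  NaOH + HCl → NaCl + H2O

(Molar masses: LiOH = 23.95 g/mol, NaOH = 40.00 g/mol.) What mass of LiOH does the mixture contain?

n(HCl) = 0.02436 × 0.3501 = 8.528 × 10^-3 mol
Let x = n(LiOH), y = n(NaOH).
Titrant: 1x + 1y = 8.528 × 10^-3;  mass: 23.95x + 40.00y = 0.2456
Solving, x = 5.952 × 10^-3 mol, y = 2.576 × 10^-3 mol
mass of LiOH = 5.952 × 10^-3 × 23.95 = 0.1426 g

0.1426 g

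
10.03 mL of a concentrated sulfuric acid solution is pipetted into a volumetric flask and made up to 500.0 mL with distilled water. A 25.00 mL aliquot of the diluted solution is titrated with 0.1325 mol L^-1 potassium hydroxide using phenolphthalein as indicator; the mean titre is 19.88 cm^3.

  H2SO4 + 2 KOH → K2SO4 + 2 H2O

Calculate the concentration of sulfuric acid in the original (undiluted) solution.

n(KOH) = 0.01988 × 0.1325 = 2.634 × 10^-3 mol
From the 1:2 ratio, n(H2SO4) in the aliquot = 1/2 × 2.634 × 10^-3 = 1.317 × 10^-3 mol
[H2SO4]_dilute = 1.317 × 10^-3 / 0.02500 = 0.05268 mol/L
Dilution factor = 500.0 / 10.03 = 49.85
[H2SO4]_stock = 0.05268 × 49.85 = 2.626 mol/L

2.626 mol/L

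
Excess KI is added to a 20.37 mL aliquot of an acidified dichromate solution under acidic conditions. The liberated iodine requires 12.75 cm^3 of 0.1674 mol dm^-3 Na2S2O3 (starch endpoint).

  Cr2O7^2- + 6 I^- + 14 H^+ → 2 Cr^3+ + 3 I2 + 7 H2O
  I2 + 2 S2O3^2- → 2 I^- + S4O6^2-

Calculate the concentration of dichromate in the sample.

0.01746 mol/L

n(S2O3^2-) = 0.01275 × 0.1674 = 2.134 × 10^-3 mol
n(I2) = n(S2O3^2-)/2 = 1.067 × 10^-3 mol
From the 1:3 ratio, n(Cr2O7^2-) in the aliquot = 1/3 × 1.067 × 10^-3 = 3.557 × 10^-4 mol
[Cr2O7^2-] = 3.557 × 10^-4 / 0.02037 = 0.01746 mol/L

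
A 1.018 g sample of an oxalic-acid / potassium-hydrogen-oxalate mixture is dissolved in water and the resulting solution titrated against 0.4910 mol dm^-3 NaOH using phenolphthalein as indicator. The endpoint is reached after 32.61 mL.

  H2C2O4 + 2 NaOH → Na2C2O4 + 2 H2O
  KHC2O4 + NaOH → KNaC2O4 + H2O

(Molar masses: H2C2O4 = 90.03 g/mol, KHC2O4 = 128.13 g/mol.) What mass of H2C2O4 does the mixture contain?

n(NaOH) = 0.03261 × 0.4910 = 0.01601 mol
Let x = n(H2C2O4), y = n(KHC2O4).
Titrant: 2x + 1y = 0.01601;  mass: 90.03x + 128.13y = 1.018
Solving, x = 6.218 × 10^-3 mol, y = 3.576 × 10^-3 mol
mass of H2C2O4 = 6.218 × 10^-3 × 90.03 = 0.5598 g

0.5598 g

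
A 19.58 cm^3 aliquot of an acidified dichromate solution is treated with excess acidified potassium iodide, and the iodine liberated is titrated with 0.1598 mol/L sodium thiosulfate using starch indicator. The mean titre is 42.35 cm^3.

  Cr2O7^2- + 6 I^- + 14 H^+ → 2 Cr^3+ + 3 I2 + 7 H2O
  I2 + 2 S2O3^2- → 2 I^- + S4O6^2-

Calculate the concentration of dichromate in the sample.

n(S2O3^2-) = 0.04235 × 0.1598 = 6.768 × 10^-3 mol
n(I2) = n(S2O3^2-)/2 = 3.384 × 10^-3 mol
From the 1:3 ratio, n(Cr2O7^2-) in the aliquot = 1/3 × 3.384 × 10^-3 = 1.128 × 10^-3 mol
[Cr2O7^2-] = 1.128 × 10^-3 / 0.01958 = 0.05761 mol/L

0.05761 mol/L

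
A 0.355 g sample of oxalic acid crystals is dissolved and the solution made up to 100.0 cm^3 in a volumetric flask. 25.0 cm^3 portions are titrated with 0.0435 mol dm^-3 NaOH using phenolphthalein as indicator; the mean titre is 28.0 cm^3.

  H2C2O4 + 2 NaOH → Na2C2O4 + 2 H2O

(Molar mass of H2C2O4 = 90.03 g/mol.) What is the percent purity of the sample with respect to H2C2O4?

n(NaOH) per titration = 0.0280 × 0.0435 = 1.22 × 10^-3 mol
From the 1:2 ratio, n(H2C2O4) in each aliquot = 1/2 × 1.22 × 10^-3 = 6.09 × 10^-4 mol
n(H2C2O4) in the whole flask = 6.09 × 10^-4 × 100.0/25.0 = 2.44 × 10^-3 mol
mass of H2C2O4 = 2.44 × 10^-3 × 90.03 = 0.219 g
% H2C2O4 = 0.219 / 0.355 × 100 = 61.8 %

61.8 %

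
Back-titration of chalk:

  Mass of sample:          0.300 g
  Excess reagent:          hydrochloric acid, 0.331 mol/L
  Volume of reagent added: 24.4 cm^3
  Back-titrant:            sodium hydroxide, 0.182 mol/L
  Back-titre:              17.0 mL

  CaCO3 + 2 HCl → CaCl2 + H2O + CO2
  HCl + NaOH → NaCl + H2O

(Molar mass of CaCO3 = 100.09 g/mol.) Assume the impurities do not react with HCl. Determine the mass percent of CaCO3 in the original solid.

83.1 %

n(HCl) added = 0.0244 × 0.331 = 8.08 × 10^-3 mol
n(NaOH) used in back-titration = 0.0170 × 0.182 = 3.09 × 10^-3 mol
n(HCl) left over = 3.09 × 10^-3 mol (1:1 ratio)
n(HCl) consumed by analyte = 8.08 × 10^-3 − 3.09 × 10^-3 = 4.98 × 10^-3 mol
From the 1:2 ratio, n(CaCO3) = 1/2 × 4.98 × 10^-3 = 2.49 × 10^-3 mol
mass of CaCO3 = 2.49 × 10^-3 × 100.09 = 0.249 g
% CaCO3 = 0.249 / 0.300 × 100 = 83.1 %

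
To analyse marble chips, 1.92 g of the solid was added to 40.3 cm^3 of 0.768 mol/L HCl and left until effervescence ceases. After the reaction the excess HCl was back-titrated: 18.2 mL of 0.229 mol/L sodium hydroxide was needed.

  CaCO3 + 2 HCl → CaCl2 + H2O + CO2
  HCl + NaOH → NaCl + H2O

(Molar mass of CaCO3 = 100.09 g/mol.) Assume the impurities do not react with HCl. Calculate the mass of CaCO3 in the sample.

1.34 g

n(HCl) added = 0.0403 × 0.768 = 0.0310 mol
n(NaOH) used in back-titration = 0.0182 × 0.229 = 4.17 × 10^-3 mol
n(HCl) left over = 4.17 × 10^-3 mol (1:1 ratio)
n(HCl) consumed by analyte = 0.0310 − 4.17 × 10^-3 = 0.0268 mol
From the 1:2 ratio, n(CaCO3) = 1/2 × 0.0268 = 0.0134 mol
mass of CaCO3 = 0.0134 × 100.09 = 1.34 g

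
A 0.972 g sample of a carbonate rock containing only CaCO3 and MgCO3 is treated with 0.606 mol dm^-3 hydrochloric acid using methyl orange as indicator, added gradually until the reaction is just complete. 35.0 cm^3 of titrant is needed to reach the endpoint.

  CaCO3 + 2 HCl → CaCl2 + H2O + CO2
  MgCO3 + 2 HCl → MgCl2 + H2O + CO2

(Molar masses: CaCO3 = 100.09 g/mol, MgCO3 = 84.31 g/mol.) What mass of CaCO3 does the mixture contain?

n(HCl) = 0.0350 × 0.606 = 0.0212 mol
Let x = n(CaCO3), y = n(MgCO3).
Titrant: 2x + 2y = 0.0212;  mass: 100.09x + 84.31y = 0.972
Solving, x = 4.94 × 10^-3 mol, y = 5.67 × 10^-3 mol
mass of CaCO3 = 4.94 × 10^-3 × 100.09 = 0.494 g

0.494 g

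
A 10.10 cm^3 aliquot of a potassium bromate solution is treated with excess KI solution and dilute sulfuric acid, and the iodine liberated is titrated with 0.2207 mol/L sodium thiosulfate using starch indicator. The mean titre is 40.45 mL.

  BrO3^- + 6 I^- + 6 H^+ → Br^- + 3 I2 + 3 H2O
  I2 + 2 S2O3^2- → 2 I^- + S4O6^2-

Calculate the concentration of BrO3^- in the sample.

0.1473 mol/L

n(S2O3^2-) = 0.04045 × 0.2207 = 8.927 × 10^-3 mol
n(I2) = n(S2O3^2-)/2 = 4.464 × 10^-3 mol
From the 1:3 ratio, n(BrO3^-) in the aliquot = 1/3 × 4.464 × 10^-3 = 1.488 × 10^-3 mol
[BrO3^-] = 1.488 × 10^-3 / 0.01010 = 0.1473 mol/L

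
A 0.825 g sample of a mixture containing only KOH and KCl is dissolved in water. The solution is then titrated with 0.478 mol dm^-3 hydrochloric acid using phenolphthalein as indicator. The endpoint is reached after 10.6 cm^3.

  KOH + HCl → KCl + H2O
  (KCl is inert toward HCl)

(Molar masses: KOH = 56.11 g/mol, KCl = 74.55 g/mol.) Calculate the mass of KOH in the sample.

0.284 g

n(HCl) = 0.0106 × 0.478 = 5.07 × 10^-3 mol
Let x = n(KOH), y = n(KCl).
Titrant: 1x = 5.07 × 10^-3;  mass: 56.11x + 74.55y = 0.825
Solving, x = 5.07 × 10^-3 mol, y = 7.25 × 10^-3 mol
mass of KOH = 5.07 × 10^-3 × 56.11 = 0.284 g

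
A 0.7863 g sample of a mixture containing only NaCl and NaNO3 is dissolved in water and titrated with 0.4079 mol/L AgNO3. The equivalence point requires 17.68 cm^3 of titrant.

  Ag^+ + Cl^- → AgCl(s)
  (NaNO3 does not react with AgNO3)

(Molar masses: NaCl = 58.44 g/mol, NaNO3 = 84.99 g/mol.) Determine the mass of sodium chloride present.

n(AgNO3) = 0.01768 × 0.4079 = 7.212 × 10^-3 mol
Let x = n(NaCl), y = n(NaNO3).
Titrant: 1x = 7.212 × 10^-3;  mass: 58.44x + 84.99y = 0.7863
Solving, x = 7.212 × 10^-3 mol, y = 4.293 × 10^-3 mol
mass of NaCl = 7.212 × 10^-3 × 58.44 = 0.4215 g

0.4215 g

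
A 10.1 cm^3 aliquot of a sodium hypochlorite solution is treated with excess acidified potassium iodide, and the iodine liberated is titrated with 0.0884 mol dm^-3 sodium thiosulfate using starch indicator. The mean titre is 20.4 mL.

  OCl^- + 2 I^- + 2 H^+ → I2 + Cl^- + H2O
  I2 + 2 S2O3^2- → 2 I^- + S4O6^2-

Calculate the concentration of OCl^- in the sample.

0.0893 mol/L

n(S2O3^2-) = 0.0204 × 0.0884 = 1.80 × 10^-3 mol
n(I2) = n(S2O3^2-)/2 = 9.02 × 10^-4 mol
n(OCl^-) in the aliquot = 9.02 × 10^-4 mol (1:1 ratio)
[OCl^-] = 9.02 × 10^-4 / 0.0101 = 0.0893 mol/L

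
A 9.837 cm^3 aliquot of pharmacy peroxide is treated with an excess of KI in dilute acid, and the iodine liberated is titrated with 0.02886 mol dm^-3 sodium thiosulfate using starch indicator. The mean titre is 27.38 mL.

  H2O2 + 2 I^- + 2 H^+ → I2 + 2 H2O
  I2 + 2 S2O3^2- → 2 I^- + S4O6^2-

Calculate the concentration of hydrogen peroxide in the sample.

n(S2O3^2-) = 0.02738 × 0.02886 = 7.902 × 10^-4 mol
n(I2) = n(S2O3^2-)/2 = 3.951 × 10^-4 mol
n(H2O2) in the aliquot = 3.951 × 10^-4 mol (1:1 ratio)
[H2O2] = 3.951 × 10^-4 / 0.009837 = 0.04016 mol/L

0.04016 mol/L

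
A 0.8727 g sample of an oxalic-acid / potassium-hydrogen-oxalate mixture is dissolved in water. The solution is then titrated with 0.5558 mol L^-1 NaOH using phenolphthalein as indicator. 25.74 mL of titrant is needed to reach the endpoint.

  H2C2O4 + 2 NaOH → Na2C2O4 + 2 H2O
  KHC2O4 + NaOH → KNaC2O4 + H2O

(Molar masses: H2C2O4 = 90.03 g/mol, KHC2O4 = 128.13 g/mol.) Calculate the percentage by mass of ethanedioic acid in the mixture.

n(NaOH) = 0.02574 × 0.5558 = 0.01431 mol
Let x = n(H2C2O4), y = n(KHC2O4).
Titrant: 2x + 1y = 0.01431;  mass: 90.03x + 128.13y = 0.8727
Solving, x = 5.777 × 10^-3 mol, y = 2.752 × 10^-3 mol
mass of H2C2O4 = 5.777 × 10^-3 × 90.03 = 0.5201 g
% H2C2O4 = 0.5201 / 0.8727 × 100 = 59.60 %

59.60 %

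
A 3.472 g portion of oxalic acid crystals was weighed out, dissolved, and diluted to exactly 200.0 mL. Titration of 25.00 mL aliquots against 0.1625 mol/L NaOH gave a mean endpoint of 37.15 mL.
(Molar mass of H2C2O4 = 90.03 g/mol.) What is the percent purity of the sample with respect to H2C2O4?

H2C2O4 + 2 NaOH → Na2C2O4 + 2 H2O
n(NaOH) per titration = 0.03715 × 0.1625 = 6.037 × 10^-3 mol
From the 1:2 ratio, n(H2C2O4) in each aliquot = 1/2 × 6.037 × 10^-3 = 3.018 × 10^-3 mol
n(H2C2O4) in the whole flask = 3.018 × 10^-3 × 200.0/25.00 = 0.02415 mol
mass of H2C2O4 = 0.02415 × 90.03 = 2.174 g
% H2C2O4 = 2.174 / 3.472 × 100 = 62.62 %

62.62 %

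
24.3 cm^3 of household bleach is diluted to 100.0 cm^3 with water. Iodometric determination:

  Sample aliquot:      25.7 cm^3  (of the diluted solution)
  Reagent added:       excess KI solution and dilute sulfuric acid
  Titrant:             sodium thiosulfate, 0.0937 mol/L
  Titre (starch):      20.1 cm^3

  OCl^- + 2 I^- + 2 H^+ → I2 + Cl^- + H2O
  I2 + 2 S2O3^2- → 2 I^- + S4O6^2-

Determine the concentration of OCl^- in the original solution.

n(S2O3^2-) = 0.0201 × 0.0937 = 1.88 × 10^-3 mol
n(I2) = n(S2O3^2-)/2 = 9.42 × 10^-4 mol
n(OCl^-) in the aliquot = 9.42 × 10^-4 mol (1:1 ratio)
[OCl^-]_dilute = 9.42 × 10^-4 / 0.0257 = 0.0366 mol/L
[OCl^-]_original = 0.0366 × 100.0/24.3 = 0.151 mol/L

0.151 mol/L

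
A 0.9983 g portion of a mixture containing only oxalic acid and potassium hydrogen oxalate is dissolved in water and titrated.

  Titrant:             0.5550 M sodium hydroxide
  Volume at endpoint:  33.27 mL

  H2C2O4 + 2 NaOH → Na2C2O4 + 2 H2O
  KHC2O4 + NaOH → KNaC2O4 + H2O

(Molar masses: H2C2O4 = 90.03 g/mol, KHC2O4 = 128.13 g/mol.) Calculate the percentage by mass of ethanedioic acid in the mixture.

n(NaOH) = 0.03327 × 0.5550 = 0.01846 mol
Let x = n(H2C2O4), y = n(KHC2O4).
Titrant: 2x + 1y = 0.01846;  mass: 90.03x + 128.13y = 0.9983
Solving, x = 8.227 × 10^-3 mol, y = 2.011 × 10^-3 mol
mass of H2C2O4 = 8.227 × 10^-3 × 90.03 = 0.7407 g
% H2C2O4 = 0.7407 / 0.9983 × 100 = 74.20 %

74.20 %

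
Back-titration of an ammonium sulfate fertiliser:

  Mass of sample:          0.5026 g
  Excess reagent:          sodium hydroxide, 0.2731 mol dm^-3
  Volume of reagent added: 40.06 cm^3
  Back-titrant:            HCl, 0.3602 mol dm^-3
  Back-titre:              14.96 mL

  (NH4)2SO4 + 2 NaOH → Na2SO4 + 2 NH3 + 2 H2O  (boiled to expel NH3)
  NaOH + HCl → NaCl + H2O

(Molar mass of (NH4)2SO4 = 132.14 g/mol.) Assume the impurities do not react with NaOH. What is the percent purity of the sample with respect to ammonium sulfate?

72.98 %

n(NaOH) added = 0.04006 × 0.2731 = 0.01094 mol
n(HCl) used in back-titration = 0.01496 × 0.3602 = 5.389 × 10^-3 mol
n(NaOH) left over = 5.389 × 10^-3 mol (1:1 ratio)
n(NaOH) consumed by analyte = 0.01094 − 5.389 × 10^-3 = 5.552 × 10^-3 mol
From the 1:2 ratio, n((NH4)2SO4) = 1/2 × 5.552 × 10^-3 = 2.776 × 10^-3 mol
mass of (NH4)2SO4 = 2.776 × 10^-3 × 132.14 = 0.3668 g
% (NH4)2SO4 = 0.3668 / 0.5026 × 100 = 72.98 %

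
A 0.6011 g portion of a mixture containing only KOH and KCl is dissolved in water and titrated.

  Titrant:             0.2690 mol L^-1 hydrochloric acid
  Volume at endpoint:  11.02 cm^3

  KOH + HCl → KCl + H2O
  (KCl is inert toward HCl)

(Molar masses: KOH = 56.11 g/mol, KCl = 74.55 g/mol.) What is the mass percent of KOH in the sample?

27.67 %

n(HCl) = 0.01102 × 0.2690 = 2.964 × 10^-3 mol
Let x = n(KOH), y = n(KCl).
Titrant: 1x = 2.964 × 10^-3;  mass: 56.11x + 74.55y = 0.6011
Solving, x = 2.964 × 10^-3 mol, y = 5.832 × 10^-3 mol
mass of KOH = 2.964 × 10^-3 × 56.11 = 0.1663 g
% KOH = 0.1663 / 0.6011 × 100 = 27.67 %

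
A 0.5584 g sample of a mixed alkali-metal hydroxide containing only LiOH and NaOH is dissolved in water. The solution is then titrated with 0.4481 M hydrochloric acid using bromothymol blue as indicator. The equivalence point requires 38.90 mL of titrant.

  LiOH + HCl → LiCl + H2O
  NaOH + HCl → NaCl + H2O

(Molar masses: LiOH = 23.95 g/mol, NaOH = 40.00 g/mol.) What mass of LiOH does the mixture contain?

n(HCl) = 0.03890 × 0.4481 = 0.01743 mol
Let x = n(LiOH), y = n(NaOH).
Titrant: 1x + 1y = 0.01743;  mass: 23.95x + 40.00y = 0.5584
Solving, x = 8.651 × 10^-3 mol, y = 8.780 × 10^-3 mol
mass of LiOH = 8.651 × 10^-3 × 23.95 = 0.2072 g

0.2072 g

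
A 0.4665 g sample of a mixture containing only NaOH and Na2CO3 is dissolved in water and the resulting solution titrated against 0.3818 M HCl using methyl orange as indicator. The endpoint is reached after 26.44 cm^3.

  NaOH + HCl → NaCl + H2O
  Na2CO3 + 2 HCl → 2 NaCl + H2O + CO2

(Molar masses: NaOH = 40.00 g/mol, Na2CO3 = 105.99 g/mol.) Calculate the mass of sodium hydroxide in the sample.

n(HCl) = 0.02644 × 0.3818 = 0.01009 mol
Let x = n(NaOH), y = n(Na2CO3).
Titrant: 1x + 2y = 0.01009;  mass: 40.00x + 105.99y = 0.4665
Solving, x = 5.269 × 10^-3 mol, y = 2.413 × 10^-3 mol
mass of NaOH = 5.269 × 10^-3 × 40.00 = 0.2108 g

0.2108 g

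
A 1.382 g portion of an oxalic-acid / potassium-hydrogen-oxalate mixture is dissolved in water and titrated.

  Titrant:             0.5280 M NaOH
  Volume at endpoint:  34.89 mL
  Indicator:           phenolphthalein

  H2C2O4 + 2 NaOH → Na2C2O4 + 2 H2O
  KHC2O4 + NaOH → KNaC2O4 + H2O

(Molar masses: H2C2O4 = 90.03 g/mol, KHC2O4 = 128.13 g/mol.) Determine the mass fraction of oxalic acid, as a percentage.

n(NaOH) = 0.03489 × 0.5280 = 0.01842 mol
Let x = n(H2C2O4), y = n(KHC2O4).
Titrant: 2x + 1y = 0.01842;  mass: 90.03x + 128.13y = 1.382
Solving, x = 5.886 × 10^-3 mol, y = 6.650 × 10^-3 mol
mass of H2C2O4 = 5.886 × 10^-3 × 90.03 = 0.5299 g
% H2C2O4 = 0.5299 / 1.382 × 100 = 38.34 %

38.34 %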